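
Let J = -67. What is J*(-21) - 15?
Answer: 1392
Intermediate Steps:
J*(-21) - 15 = -67*(-21) - 15 = 1407 - 15 = 1392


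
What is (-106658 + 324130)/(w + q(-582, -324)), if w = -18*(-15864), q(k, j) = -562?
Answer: 108736/142495 ≈ 0.76309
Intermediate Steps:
w = 285552
(-106658 + 324130)/(w + q(-582, -324)) = (-106658 + 324130)/(285552 - 562) = 217472/284990 = 217472*(1/284990) = 108736/142495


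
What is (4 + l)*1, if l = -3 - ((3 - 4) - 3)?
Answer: 5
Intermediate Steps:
l = 1 (l = -3 - (-1 - 3) = -3 - 1*(-4) = -3 + 4 = 1)
(4 + l)*1 = (4 + 1)*1 = 5*1 = 5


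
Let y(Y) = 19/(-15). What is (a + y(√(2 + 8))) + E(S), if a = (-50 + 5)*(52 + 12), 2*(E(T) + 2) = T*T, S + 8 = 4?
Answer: -43129/15 ≈ -2875.3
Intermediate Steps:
S = -4 (S = -8 + 4 = -4)
E(T) = -2 + T²/2 (E(T) = -2 + (T*T)/2 = -2 + T²/2)
a = -2880 (a = -45*64 = -2880)
y(Y) = -19/15 (y(Y) = 19*(-1/15) = -19/15)
(a + y(√(2 + 8))) + E(S) = (-2880 - 19/15) + (-2 + (½)*(-4)²) = -43219/15 + (-2 + (½)*16) = -43219/15 + (-2 + 8) = -43219/15 + 6 = -43129/15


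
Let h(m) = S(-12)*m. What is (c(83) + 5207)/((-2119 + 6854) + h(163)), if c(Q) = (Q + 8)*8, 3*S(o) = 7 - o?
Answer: 17805/17302 ≈ 1.0291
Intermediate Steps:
S(o) = 7/3 - o/3 (S(o) = (7 - o)/3 = 7/3 - o/3)
c(Q) = 64 + 8*Q (c(Q) = (8 + Q)*8 = 64 + 8*Q)
h(m) = 19*m/3 (h(m) = (7/3 - ⅓*(-12))*m = (7/3 + 4)*m = 19*m/3)
(c(83) + 5207)/((-2119 + 6854) + h(163)) = ((64 + 8*83) + 5207)/((-2119 + 6854) + (19/3)*163) = ((64 + 664) + 5207)/(4735 + 3097/3) = (728 + 5207)/(17302/3) = 5935*(3/17302) = 17805/17302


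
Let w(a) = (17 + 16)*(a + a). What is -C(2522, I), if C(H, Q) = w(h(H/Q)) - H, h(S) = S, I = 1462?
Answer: 1760356/731 ≈ 2408.1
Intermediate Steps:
w(a) = 66*a (w(a) = 33*(2*a) = 66*a)
C(H, Q) = -H + 66*H/Q (C(H, Q) = 66*(H/Q) - H = 66*H/Q - H = -H + 66*H/Q)
-C(2522, I) = -2522*(66 - 1*1462)/1462 = -2522*(66 - 1462)/1462 = -2522*(-1396)/1462 = -1*(-1760356/731) = 1760356/731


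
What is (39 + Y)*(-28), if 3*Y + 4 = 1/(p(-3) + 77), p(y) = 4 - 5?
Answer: -20041/19 ≈ -1054.8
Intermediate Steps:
p(y) = -1
Y = -101/76 (Y = -4/3 + 1/(3*(-1 + 77)) = -4/3 + (⅓)/76 = -4/3 + (⅓)*(1/76) = -4/3 + 1/228 = -101/76 ≈ -1.3289)
(39 + Y)*(-28) = (39 - 101/76)*(-28) = (2863/76)*(-28) = -20041/19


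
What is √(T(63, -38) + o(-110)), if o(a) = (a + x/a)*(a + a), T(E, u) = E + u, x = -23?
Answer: √24179 ≈ 155.50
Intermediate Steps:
o(a) = 2*a*(a - 23/a) (o(a) = (a - 23/a)*(a + a) = (a - 23/a)*(2*a) = 2*a*(a - 23/a))
√(T(63, -38) + o(-110)) = √((63 - 38) + (-46 + 2*(-110)²)) = √(25 + (-46 + 2*12100)) = √(25 + (-46 + 24200)) = √(25 + 24154) = √24179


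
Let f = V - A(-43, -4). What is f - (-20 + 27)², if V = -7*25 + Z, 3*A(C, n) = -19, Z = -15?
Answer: -698/3 ≈ -232.67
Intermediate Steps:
A(C, n) = -19/3 (A(C, n) = (⅓)*(-19) = -19/3)
V = -190 (V = -7*25 - 15 = -175 - 15 = -190)
f = -551/3 (f = -190 - 1*(-19/3) = -190 + 19/3 = -551/3 ≈ -183.67)
f - (-20 + 27)² = -551/3 - (-20 + 27)² = -551/3 - 1*7² = -551/3 - 1*49 = -551/3 - 49 = -698/3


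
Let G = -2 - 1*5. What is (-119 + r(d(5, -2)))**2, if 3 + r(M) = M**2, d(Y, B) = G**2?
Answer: 5193841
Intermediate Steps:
G = -7 (G = -2 - 5 = -7)
d(Y, B) = 49 (d(Y, B) = (-7)**2 = 49)
r(M) = -3 + M**2
(-119 + r(d(5, -2)))**2 = (-119 + (-3 + 49**2))**2 = (-119 + (-3 + 2401))**2 = (-119 + 2398)**2 = 2279**2 = 5193841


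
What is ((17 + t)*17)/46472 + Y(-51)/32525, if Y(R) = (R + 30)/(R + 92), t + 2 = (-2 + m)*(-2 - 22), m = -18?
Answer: 11220636963/61971573800 ≈ 0.18106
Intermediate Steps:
t = 478 (t = -2 + (-2 - 18)*(-2 - 22) = -2 - 20*(-24) = -2 + 480 = 478)
Y(R) = (30 + R)/(92 + R)
((17 + t)*17)/46472 + Y(-51)/32525 = ((17 + 478)*17)/46472 + ((30 - 51)/(92 - 51))/32525 = (495*17)*(1/46472) + (-21/41)*(1/32525) = 8415*(1/46472) + ((1/41)*(-21))*(1/32525) = 8415/46472 - 21/41*1/32525 = 8415/46472 - 21/1333525 = 11220636963/61971573800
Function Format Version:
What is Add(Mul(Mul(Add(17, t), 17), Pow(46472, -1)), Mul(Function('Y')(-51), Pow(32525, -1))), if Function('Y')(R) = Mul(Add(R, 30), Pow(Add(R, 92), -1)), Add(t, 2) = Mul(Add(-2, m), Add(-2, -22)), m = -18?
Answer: Rational(11220636963, 61971573800) ≈ 0.18106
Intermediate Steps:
t = 478 (t = Add(-2, Mul(Add(-2, -18), Add(-2, -22))) = Add(-2, Mul(-20, -24)) = Add(-2, 480) = 478)
Function('Y')(R) = Mul(Pow(Add(92, R), -1), Add(30, R)) (Function('Y')(R) = Mul(Add(30, R), Pow(Add(92, R), -1)) = Mul(Pow(Add(92, R), -1), Add(30, R)))
Add(Mul(Mul(Add(17, t), 17), Pow(46472, -1)), Mul(Function('Y')(-51), Pow(32525, -1))) = Add(Mul(Mul(Add(17, 478), 17), Pow(46472, -1)), Mul(Mul(Pow(Add(92, -51), -1), Add(30, -51)), Pow(32525, -1))) = Add(Mul(Mul(495, 17), Rational(1, 46472)), Mul(Mul(Pow(41, -1), -21), Rational(1, 32525))) = Add(Mul(8415, Rational(1, 46472)), Mul(Mul(Rational(1, 41), -21), Rational(1, 32525))) = Add(Rational(8415, 46472), Mul(Rational(-21, 41), Rational(1, 32525))) = Add(Rational(8415, 46472), Rational(-21, 1333525)) = Rational(11220636963, 61971573800)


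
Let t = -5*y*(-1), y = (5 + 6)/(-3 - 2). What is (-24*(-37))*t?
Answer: -9768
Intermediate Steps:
y = -11/5 (y = 11/(-5) = 11*(-1/5) = -11/5 ≈ -2.2000)
t = -11 (t = -5*(-11/5)*(-1) = 11*(-1) = -11)
(-24*(-37))*t = -24*(-37)*(-11) = 888*(-11) = -9768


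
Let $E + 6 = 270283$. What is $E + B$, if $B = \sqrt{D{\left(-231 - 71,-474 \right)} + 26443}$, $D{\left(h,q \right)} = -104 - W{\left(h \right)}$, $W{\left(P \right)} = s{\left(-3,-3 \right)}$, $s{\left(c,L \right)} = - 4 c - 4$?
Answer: $270277 + \sqrt{26331} \approx 2.7044 \cdot 10^{5}$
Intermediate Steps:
$s{\left(c,L \right)} = -4 - 4 c$
$W{\left(P \right)} = 8$ ($W{\left(P \right)} = -4 - -12 = -4 + 12 = 8$)
$E = 270277$ ($E = -6 + 270283 = 270277$)
$D{\left(h,q \right)} = -112$ ($D{\left(h,q \right)} = -104 - 8 = -112$)
$B = \sqrt{26331}$ ($B = \sqrt{-112 + 26443} = \sqrt{26331} \approx 162.27$)
$E + B = 270277 + \sqrt{26331}$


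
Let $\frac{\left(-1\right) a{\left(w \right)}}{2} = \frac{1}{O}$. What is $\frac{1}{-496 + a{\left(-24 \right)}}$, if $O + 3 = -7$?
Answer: $- \frac{5}{2479} \approx -0.0020169$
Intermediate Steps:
$O = -10$ ($O = -3 - 7 = -10$)
$a{\left(w \right)} = \frac{1}{5}$ ($a{\left(w \right)} = - \frac{2}{-10} = \left(-2\right) \left(- \frac{1}{10}\right) = \frac{1}{5}$)
$\frac{1}{-496 + a{\left(-24 \right)}} = \frac{1}{-496 + \frac{1}{5}} = \frac{1}{- \frac{2479}{5}} = - \frac{5}{2479}$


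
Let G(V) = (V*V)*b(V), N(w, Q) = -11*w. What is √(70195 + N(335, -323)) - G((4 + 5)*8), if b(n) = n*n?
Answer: -26873856 + 3*√7390 ≈ -2.6874e+7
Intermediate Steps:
b(n) = n²
G(V) = V⁴ (G(V) = (V*V)*V² = V²*V² = V⁴)
√(70195 + N(335, -323)) - G((4 + 5)*8) = √(70195 - 11*335) - ((4 + 5)*8)⁴ = √(70195 - 3685) - (9*8)⁴ = √66510 - 1*72⁴ = 3*√7390 - 1*26873856 = 3*√7390 - 26873856 = -26873856 + 3*√7390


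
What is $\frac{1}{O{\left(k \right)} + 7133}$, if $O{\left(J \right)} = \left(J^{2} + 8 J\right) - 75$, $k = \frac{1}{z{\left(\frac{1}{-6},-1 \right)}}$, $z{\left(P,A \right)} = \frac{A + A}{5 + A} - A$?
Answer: $\frac{1}{7078} \approx 0.00014128$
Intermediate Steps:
$z{\left(P,A \right)} = - A + \frac{2 A}{5 + A}$ ($z{\left(P,A \right)} = \frac{2 A}{5 + A} - A = - A + \frac{2 A}{5 + A}$)
$k = 2$ ($k = \frac{1}{\left(-1\right) \left(-1\right) \frac{1}{5 - 1} \left(3 - 1\right)} = \frac{1}{\left(-1\right) \left(-1\right) \frac{1}{4} \cdot 2} = \frac{1}{\frac{1}{2}} = 2$)
$O{\left(J \right)} = -75 + J^{2} + 8 J$
$\frac{1}{O{\left(k \right)} + 7133} = \frac{1}{\left(-75 + 2^{2} + 8 \cdot 2\right) + 7133} = \frac{1}{\left(-75 + 4 + 16\right) + 7133} = \frac{1}{-55 + 7133} = \frac{1}{7078}$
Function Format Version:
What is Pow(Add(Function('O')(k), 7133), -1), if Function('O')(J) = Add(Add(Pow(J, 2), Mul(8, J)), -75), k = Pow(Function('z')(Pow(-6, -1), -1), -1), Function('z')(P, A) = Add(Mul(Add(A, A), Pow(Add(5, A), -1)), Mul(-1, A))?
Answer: Rational(1, 7078) ≈ 0.00014128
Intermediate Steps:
Function('z')(P, A) = Add(Mul(-1, A), Mul(2, A, Pow(Add(5, A), -1))) (Function('z')(P, A) = Add(Mul(Mul(2, A), Pow(Add(5, A), -1)), Mul(-1, A)) = Add(Mul(2, A, Pow(Add(5, A), -1)), Mul(-1, A)) = Add(Mul(-1, A), Mul(2, A, Pow(Add(5, A), -1))))
k = 2 (k = Pow(Mul(-1, -1, Pow(Add(5, -1), -1), Add(3, -1)), -1) = Pow(Mul(-1, -1, Pow(4, -1), 2), -1) = Pow(Mul(-1, -1, Rational(1, 4), 2), -1) = Pow(Rational(1, 2), -1) = 2)
Function('O')(J) = Add(-75, Pow(J, 2), Mul(8, J))
Pow(Add(Function('O')(k), 7133), -1) = Pow(Add(Add(-75, Pow(2, 2), Mul(8, 2)), 7133), -1) = Pow(Add(Add(-75, 4, 16), 7133), -1) = Pow(Add(-55, 7133), -1) = Pow(7078, -1) = Rational(1, 7078)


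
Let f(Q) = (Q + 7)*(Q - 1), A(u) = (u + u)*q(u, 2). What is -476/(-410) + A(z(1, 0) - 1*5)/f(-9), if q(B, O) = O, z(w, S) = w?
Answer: 74/205 ≈ 0.36098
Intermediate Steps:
A(u) = 4*u (A(u) = (u + u)*2 = (2*u)*2 = 4*u)
f(Q) = (-1 + Q)*(7 + Q) (f(Q) = (7 + Q)*(-1 + Q) = (-1 + Q)*(7 + Q))
-476/(-410) + A(z(1, 0) - 1*5)/f(-9) = -476/(-410) + (4*(1 - 1*5))/(-7 + (-9)² + 6*(-9)) = -476*(-1/410) + (4*(1 - 5))/(-7 + 81 - 54) = 238/205 + (4*(-4))/20 = 238/205 - 16*1/20 = 238/205 - ⅘ = 74/205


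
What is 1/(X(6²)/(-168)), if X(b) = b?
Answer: -14/3 ≈ -4.6667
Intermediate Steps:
1/(X(6²)/(-168)) = 1/(6²/(-168)) = 1/(36*(-1/168)) = 1/(-3/14) = -14/3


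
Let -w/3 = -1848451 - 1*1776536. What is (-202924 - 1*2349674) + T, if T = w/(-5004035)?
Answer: -12773300607891/5004035 ≈ -2.5526e+6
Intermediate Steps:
w = 10874961 (w = -3*(-1848451 - 1*1776536) = -3*(-1848451 - 1776536) = -3*(-3624987) = 10874961)
T = -10874961/5004035 (T = 10874961/(-5004035) = 10874961*(-1/5004035) = -10874961/5004035 ≈ -2.1732)
(-202924 - 1*2349674) + T = (-202924 - 1*2349674) - 10874961/5004035 = (-202924 - 2349674) - 10874961/5004035 = -2552598 - 10874961/5004035 = -12773300607891/5004035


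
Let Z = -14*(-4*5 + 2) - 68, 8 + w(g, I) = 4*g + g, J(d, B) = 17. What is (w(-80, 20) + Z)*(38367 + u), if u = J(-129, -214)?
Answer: -8598016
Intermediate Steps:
u = 17
w(g, I) = -8 + 5*g (w(g, I) = -8 + (4*g + g) = -8 + 5*g)
Z = 184 (Z = -14*(-20 + 2) - 68 = -14*(-18) - 68 = 252 - 68 = 184)
(w(-80, 20) + Z)*(38367 + u) = ((-8 + 5*(-80)) + 184)*(38367 + 17) = ((-8 - 400) + 184)*38384 = (-408 + 184)*38384 = -224*38384 = -8598016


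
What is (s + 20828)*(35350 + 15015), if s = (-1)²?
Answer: 1049052585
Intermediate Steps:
s = 1
(s + 20828)*(35350 + 15015) = (1 + 20828)*(35350 + 15015) = 20829*50365 = 1049052585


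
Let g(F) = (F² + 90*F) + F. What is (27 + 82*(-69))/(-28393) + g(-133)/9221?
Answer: 210526749/261811853 ≈ 0.80411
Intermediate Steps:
g(F) = F² + 91*F
(27 + 82*(-69))/(-28393) + g(-133)/9221 = (27 + 82*(-69))/(-28393) - 133*(91 - 133)/9221 = (27 - 5658)*(-1/28393) - 133*(-42)*(1/9221) = -5631*(-1/28393) + 5586*(1/9221) = 5631/28393 + 5586/9221 = 210526749/261811853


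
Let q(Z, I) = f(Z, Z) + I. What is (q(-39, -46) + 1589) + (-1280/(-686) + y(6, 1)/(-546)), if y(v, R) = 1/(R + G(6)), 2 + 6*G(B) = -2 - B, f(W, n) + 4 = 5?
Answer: 27572113/17836 ≈ 1545.9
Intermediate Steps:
f(W, n) = 1 (f(W, n) = -4 + 5 = 1)
q(Z, I) = 1 + I
G(B) = -⅔ - B/6 (G(B) = -⅓ + (-2 - B)/6 = -⅓ + (-⅓ - B/6) = -⅔ - B/6)
y(v, R) = 1/(-5/3 + R) (y(v, R) = 1/(R + (-⅔ - ⅙*6)) = 1/(R + (-⅔ - 1)) = 1/(R - 5/3) = 1/(-5/3 + R))
(q(-39, -46) + 1589) + (-1280/(-686) + y(6, 1)/(-546)) = ((1 - 46) + 1589) + (-1280/(-686) + (3/(-5 + 3*1))/(-546)) = (-45 + 1589) + (-1280*(-1/686) + (3/(-5 + 3))*(-1/546)) = 1544 + (640/343 + (3/(-2))*(-1/546)) = 1544 + (640/343 + (3*(-½))*(-1/546)) = 1544 + (640/343 - 3/2*(-1/546)) = 1544 + (640/343 + 1/364) = 1544 + 33329/17836 = 27572113/17836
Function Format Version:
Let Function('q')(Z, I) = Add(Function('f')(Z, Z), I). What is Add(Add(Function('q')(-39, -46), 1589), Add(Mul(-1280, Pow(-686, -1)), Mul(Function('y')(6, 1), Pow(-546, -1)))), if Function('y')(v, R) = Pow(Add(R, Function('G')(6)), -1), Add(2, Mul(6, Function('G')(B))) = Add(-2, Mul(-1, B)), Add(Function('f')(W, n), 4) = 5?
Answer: Rational(27572113, 17836) ≈ 1545.9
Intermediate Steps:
Function('f')(W, n) = 1 (Function('f')(W, n) = Add(-4, 5) = 1)
Function('q')(Z, I) = Add(1, I)
Function('G')(B) = Add(Rational(-2, 3), Mul(Rational(-1, 6), B)) (Function('G')(B) = Add(Rational(-1, 3), Mul(Rational(1, 6), Add(-2, Mul(-1, B)))) = Add(Rational(-1, 3), Add(Rational(-1, 3), Mul(Rational(-1, 6), B))) = Add(Rational(-2, 3), Mul(Rational(-1, 6), B)))
Function('y')(v, R) = Pow(Add(Rational(-5, 3), R), -1) (Function('y')(v, R) = Pow(Add(R, Add(Rational(-2, 3), Mul(Rational(-1, 6), 6))), -1) = Pow(Add(R, Add(Rational(-2, 3), -1)), -1) = Pow(Add(R, Rational(-5, 3)), -1) = Pow(Add(Rational(-5, 3), R), -1))
Add(Add(Function('q')(-39, -46), 1589), Add(Mul(-1280, Pow(-686, -1)), Mul(Function('y')(6, 1), Pow(-546, -1)))) = Add(Add(Add(1, -46), 1589), Add(Mul(-1280, Pow(-686, -1)), Mul(Mul(3, Pow(Add(-5, Mul(3, 1)), -1)), Pow(-546, -1)))) = Add(Add(-45, 1589), Add(Mul(-1280, Rational(-1, 686)), Mul(Mul(3, Pow(Add(-5, 3), -1)), Rational(-1, 546)))) = Add(1544, Add(Rational(640, 343), Mul(Mul(3, Pow(-2, -1)), Rational(-1, 546)))) = Add(1544, Add(Rational(640, 343), Mul(Mul(3, Rational(-1, 2)), Rational(-1, 546)))) = Add(1544, Add(Rational(640, 343), Mul(Rational(-3, 2), Rational(-1, 546)))) = Add(1544, Add(Rational(640, 343), Rational(1, 364))) = Add(1544, Rational(33329, 17836)) = Rational(27572113, 17836)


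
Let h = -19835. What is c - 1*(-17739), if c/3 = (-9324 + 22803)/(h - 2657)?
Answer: 398945151/22492 ≈ 17737.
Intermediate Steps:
c = -40437/22492 (c = 3*((-9324 + 22803)/(-19835 - 2657)) = 3*(13479/(-22492)) = 3*(13479*(-1/22492)) = 3*(-13479/22492) = -40437/22492 ≈ -1.7978)
c - 1*(-17739) = -40437/22492 - 1*(-17739) = -40437/22492 + 17739 = 398945151/22492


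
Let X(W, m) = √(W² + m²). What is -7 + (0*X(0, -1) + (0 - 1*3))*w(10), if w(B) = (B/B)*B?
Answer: -37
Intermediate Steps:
w(B) = B (w(B) = 1*B = B)
-7 + (0*X(0, -1) + (0 - 1*3))*w(10) = -7 + (0*√(0² + (-1)²) + (0 - 1*3))*10 = -7 + (0*√(0 + 1) + (0 - 3))*10 = -7 + (0*√1 - 3)*10 = -7 + (0*1 - 3)*10 = -7 + (0 - 3)*10 = -7 - 3*10 = -7 - 30 = -37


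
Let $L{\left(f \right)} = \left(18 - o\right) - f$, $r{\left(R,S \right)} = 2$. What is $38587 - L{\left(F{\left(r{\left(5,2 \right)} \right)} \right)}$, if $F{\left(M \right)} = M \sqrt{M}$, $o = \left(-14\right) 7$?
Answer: $38471 + 2 \sqrt{2} \approx 38474.0$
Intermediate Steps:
$o = -98$
$F{\left(M \right)} = M^{\frac{3}{2}}$
$L{\left(f \right)} = 116 - f$ ($L{\left(f \right)} = \left(18 - -98\right) - f = \left(18 + 98\right) - f = 116 - f$)
$38587 - L{\left(F{\left(r{\left(5,2 \right)} \right)} \right)} = 38587 - \left(116 - 2^{\frac{3}{2}}\right) = 38587 - \left(116 - 2 \sqrt{2}\right) = 38471 + 2 \sqrt{2}$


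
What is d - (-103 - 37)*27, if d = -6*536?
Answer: 564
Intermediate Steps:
d = -3216
d - (-103 - 37)*27 = -3216 - (-103 - 37)*27 = -3216 - (-140)*27 = -3216 - 1*(-3780) = -3216 + 3780 = 564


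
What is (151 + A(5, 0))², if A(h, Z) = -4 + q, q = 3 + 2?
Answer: 23104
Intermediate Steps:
q = 5
A(h, Z) = 1 (A(h, Z) = -4 + 5 = 1)
(151 + A(5, 0))² = (151 + 1)² = 152² = 23104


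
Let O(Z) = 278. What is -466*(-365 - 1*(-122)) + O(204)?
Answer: 113516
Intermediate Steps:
-466*(-365 - 1*(-122)) + O(204) = -466*(-365 - 1*(-122)) + 278 = -466*(-365 + 122) + 278 = -466*(-243) + 278 = 113238 + 278 = 113516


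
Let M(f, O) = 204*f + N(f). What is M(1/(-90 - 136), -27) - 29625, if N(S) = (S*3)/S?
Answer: -3347388/113 ≈ -29623.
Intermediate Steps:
N(S) = 3 (N(S) = (3*S)/S = 3)
M(f, O) = 3 + 204*f (M(f, O) = 204*f + 3 = 3 + 204*f)
M(1/(-90 - 136), -27) - 29625 = (3 + 204/(-90 - 136)) - 29625 = (3 + 204/(-226)) - 29625 = (3 + 204*(-1/226)) - 29625 = (3 - 102/113) - 29625 = 237/113 - 29625 = -3347388/113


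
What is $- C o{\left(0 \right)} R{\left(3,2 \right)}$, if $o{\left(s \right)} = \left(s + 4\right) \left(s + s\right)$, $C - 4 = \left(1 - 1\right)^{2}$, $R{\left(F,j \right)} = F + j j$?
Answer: $0$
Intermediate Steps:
$R{\left(F,j \right)} = F + j^{2}$
$C = 4$ ($C = 4 + \left(1 - 1\right)^{2} = 4 + 0^{2} = 4 + 0 = 4$)
$o{\left(s \right)} = 2 s \left(4 + s\right)$ ($o{\left(s \right)} = \left(4 + s\right) 2 s = 2 s \left(4 + s\right)$)
$- C o{\left(0 \right)} R{\left(3,2 \right)} = \left(-1\right) 4 \cdot 2 \cdot 0 \left(4 + 0\right) \left(3 + 2^{2}\right) = - 4 \cdot 2 \cdot 0 \cdot 4 \left(3 + 4\right) = \left(-4\right) 0 \cdot 7 = 0 \cdot 7 = 0$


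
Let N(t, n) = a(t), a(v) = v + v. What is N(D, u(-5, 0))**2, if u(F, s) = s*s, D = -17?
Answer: 1156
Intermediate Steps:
u(F, s) = s**2
a(v) = 2*v
N(t, n) = 2*t
N(D, u(-5, 0))**2 = (2*(-17))**2 = (-34)**2 = 1156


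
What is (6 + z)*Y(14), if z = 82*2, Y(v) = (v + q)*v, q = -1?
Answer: 30940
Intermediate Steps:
Y(v) = v*(-1 + v) (Y(v) = (v - 1)*v = (-1 + v)*v = v*(-1 + v))
z = 164
(6 + z)*Y(14) = (6 + 164)*(14*(-1 + 14)) = 170*(14*13) = 170*182 = 30940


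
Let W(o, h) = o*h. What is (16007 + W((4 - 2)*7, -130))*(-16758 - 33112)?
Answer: -707505690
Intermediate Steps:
W(o, h) = h*o
(16007 + W((4 - 2)*7, -130))*(-16758 - 33112) = (16007 - 130*(4 - 2)*7)*(-16758 - 33112) = (16007 - 260*7)*(-49870) = (16007 - 130*14)*(-49870) = (16007 - 1820)*(-49870) = 14187*(-49870) = -707505690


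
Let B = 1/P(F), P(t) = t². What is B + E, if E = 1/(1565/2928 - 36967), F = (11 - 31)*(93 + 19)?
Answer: -14583294989/543094040473600 ≈ -2.6852e-5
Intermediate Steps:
F = -2240 (F = -20*112 = -2240)
B = 1/5017600 (B = 1/((-2240)²) = 1/5017600 ≈ 1.9930e-7)
E = -2928/108237811 (E = 1/(1565*(1/2928) - 36967) = 1/(1565/2928 - 36967) = 1/(-108237811/2928) = -2928/108237811 ≈ -2.7052e-5)
B + E = 1/5017600 - 2928/108237811 = -14583294989/543094040473600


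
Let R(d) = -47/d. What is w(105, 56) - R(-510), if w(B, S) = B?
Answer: 53503/510 ≈ 104.91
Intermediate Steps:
w(105, 56) - R(-510) = 105 - (-47)/(-510) = 105 - (-47)*(-1)/510 = 105 - 1*47/510 = 105 - 47/510 = 53503/510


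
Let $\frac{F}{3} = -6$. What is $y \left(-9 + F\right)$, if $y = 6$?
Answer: $-162$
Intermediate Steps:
$F = -18$ ($F = 3 \left(-6\right) = -18$)
$y \left(-9 + F\right) = 6 \left(-9 - 18\right) = 6 \left(-27\right) = -162$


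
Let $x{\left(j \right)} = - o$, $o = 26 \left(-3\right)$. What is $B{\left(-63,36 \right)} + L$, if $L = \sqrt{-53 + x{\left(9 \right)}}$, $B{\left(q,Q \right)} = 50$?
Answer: $55$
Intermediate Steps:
$o = -78$
$x{\left(j \right)} = 78$ ($x{\left(j \right)} = \left(-1\right) \left(-78\right) = 78$)
$L = 5$ ($L = \sqrt{-53 + 78} = \sqrt{25} = 5$)
$B{\left(-63,36 \right)} + L = 50 + 5 = 55$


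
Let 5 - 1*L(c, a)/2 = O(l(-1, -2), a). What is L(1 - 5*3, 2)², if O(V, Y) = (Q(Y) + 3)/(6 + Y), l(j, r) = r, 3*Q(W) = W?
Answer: 11881/144 ≈ 82.507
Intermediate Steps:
Q(W) = W/3
O(V, Y) = (3 + Y/3)/(6 + Y) (O(V, Y) = (Y/3 + 3)/(6 + Y) = (3 + Y/3)/(6 + Y))
L(c, a) = 10 - 2*(9 + a)/(3*(6 + a))
L(1 - 5*3, 2)² = (2*(81 + 14*2)/(3*(6 + 2)))² = ((⅔)*(81 + 28)/8)² = ((⅔)*(⅛)*109)² = (109/12)² = 11881/144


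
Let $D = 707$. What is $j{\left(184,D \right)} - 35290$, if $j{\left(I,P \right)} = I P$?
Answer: $94798$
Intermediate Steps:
$j{\left(184,D \right)} - 35290 = 184 \cdot 707 - 35290 = 130088 - 35290 = 94798$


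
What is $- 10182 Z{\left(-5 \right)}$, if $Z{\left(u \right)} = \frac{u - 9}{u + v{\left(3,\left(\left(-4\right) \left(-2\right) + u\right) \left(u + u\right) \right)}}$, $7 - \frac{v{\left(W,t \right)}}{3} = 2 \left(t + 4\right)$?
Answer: $\frac{35637}{43} \approx 828.77$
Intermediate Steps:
$v{\left(W,t \right)} = -3 - 6 t$ ($v{\left(W,t \right)} = 21 - 3 \cdot 2 \left(t + 4\right) = 21 - 3 \cdot 2 \left(4 + t\right) = 21 - 3 \left(8 + 2 t\right) = 21 - \left(24 + 6 t\right) = -3 - 6 t$)
$Z{\left(u \right)} = \frac{-9 + u}{-3 + u - 12 u \left(8 + u\right)}$ ($Z{\left(u \right)} = \frac{u - 9}{u - \left(3 + 6 \left(\left(-4\right) \left(-2\right) + u\right) \left(u + u\right)\right)} = \frac{-9 + u}{u - \left(3 + 6 \left(8 + u\right) 2 u\right)} = \frac{-9 + u}{u - \left(3 + 6 \cdot 2 u \left(8 + u\right)\right)} = \frac{-9 + u}{u - \left(3 + 12 u \left(8 + u\right)\right)} = \frac{-9 + u}{-3 + u - 12 u \left(8 + u\right)}$)
$- 10182 Z{\left(-5 \right)} = - 10182 \frac{9 - -5}{3 - -5 + 12 \left(-5\right) \left(8 - 5\right)} = - 10182 \frac{9 + 5}{3 + 5 + 12 \left(-5\right) 3} = - 10182 \frac{1}{3 + 5 - 180} \cdot 14 = - 10182 \frac{1}{-172} \cdot 14 = - 10182 \left(\left(- \frac{1}{172}\right) 14\right) = \left(-10182\right) \left(- \frac{7}{86}\right) = \frac{35637}{43}$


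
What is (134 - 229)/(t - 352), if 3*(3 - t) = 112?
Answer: 15/61 ≈ 0.24590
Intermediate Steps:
t = -103/3 (t = 3 - ⅓*112 = 3 - 112/3 = -103/3 ≈ -34.333)
(134 - 229)/(t - 352) = (134 - 229)/(-103/3 - 352) = -95/(-1159/3) = -95*(-3/1159) = 15/61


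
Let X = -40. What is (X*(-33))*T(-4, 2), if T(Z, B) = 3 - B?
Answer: 1320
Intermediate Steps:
(X*(-33))*T(-4, 2) = (-40*(-33))*(3 - 1*2) = 1320*(3 - 2) = 1320*1 = 1320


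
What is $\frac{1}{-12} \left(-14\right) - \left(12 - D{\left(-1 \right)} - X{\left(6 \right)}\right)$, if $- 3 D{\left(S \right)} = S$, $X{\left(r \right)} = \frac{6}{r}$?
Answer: $- \frac{19}{2} \approx -9.5$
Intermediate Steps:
$D{\left(S \right)} = - \frac{S}{3}$
$\frac{1}{-12} \left(-14\right) - \left(12 - D{\left(-1 \right)} - X{\left(6 \right)}\right) = \frac{1}{-12} \left(-14\right) - \left(\frac{35}{3} - 1\right) = \left(- \frac{1}{12}\right) \left(-14\right) + \left(\left(6 \cdot \frac{1}{6} + \frac{1}{3}\right) - 12\right) = \frac{7}{6} + \left(\left(1 + \frac{1}{3}\right) - 12\right) = \frac{7}{6} + \left(\frac{4}{3} - 12\right) = \frac{7}{6} - \frac{32}{3} = - \frac{19}{2}$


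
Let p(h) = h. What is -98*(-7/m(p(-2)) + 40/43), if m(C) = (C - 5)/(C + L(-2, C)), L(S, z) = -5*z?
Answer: -37632/43 ≈ -875.16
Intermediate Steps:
m(C) = -(-5 + C)/(4*C) (m(C) = (C - 5)/(C - 5*C) = (-5 + C)/((-4*C)) = (-5 + C)*(-1/(4*C)) = -(-5 + C)/(4*C))
-98*(-7/m(p(-2)) + 40/43) = -98*(-7*(-8/(5 - 1*(-2))) + 40/43) = -98*(-7*(-8/(5 + 2)) + 40*(1/43)) = -98*(-7/((¼)*(-½)*7) + 40/43) = -98*(-7/(-7/8) + 40/43) = -98*(-7*(-8/7) + 40/43) = -98*(8 + 40/43) = -98*384/43 = -37632/43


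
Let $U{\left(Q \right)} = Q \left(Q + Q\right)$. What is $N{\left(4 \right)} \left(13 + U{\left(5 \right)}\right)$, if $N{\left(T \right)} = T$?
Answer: $252$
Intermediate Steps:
$U{\left(Q \right)} = 2 Q^{2}$ ($U{\left(Q \right)} = Q 2 Q = 2 Q^{2}$)
$N{\left(4 \right)} \left(13 + U{\left(5 \right)}\right) = 4 \left(13 + 2 \cdot 5^{2}\right) = 4 \left(13 + 2 \cdot 25\right) = 4 \left(13 + 50\right) = 4 \cdot 63 = 252$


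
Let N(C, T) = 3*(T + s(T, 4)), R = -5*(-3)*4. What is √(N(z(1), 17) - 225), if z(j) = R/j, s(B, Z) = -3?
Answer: I*√183 ≈ 13.528*I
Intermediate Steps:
R = 60 (R = 15*4 = 60)
z(j) = 60/j
N(C, T) = -9 + 3*T (N(C, T) = 3*(T - 3) = 3*(-3 + T) = -9 + 3*T)
√(N(z(1), 17) - 225) = √((-9 + 3*17) - 225) = √((-9 + 51) - 225) = √(42 - 225) = √(-183) = I*√183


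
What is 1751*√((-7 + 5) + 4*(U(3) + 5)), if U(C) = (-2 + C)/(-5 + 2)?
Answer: 8755*√6/3 ≈ 7148.4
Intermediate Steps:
U(C) = ⅔ - C/3 (U(C) = (-2 + C)/(-3) = (-2 + C)*(-⅓) = ⅔ - C/3)
1751*√((-7 + 5) + 4*(U(3) + 5)) = 1751*√((-7 + 5) + 4*((⅔ - ⅓*3) + 5)) = 1751*√(-2 + 4*((⅔ - 1) + 5)) = 1751*√(-2 + 4*(-⅓ + 5)) = 1751*√(-2 + 4*(14/3)) = 1751*√(-2 + 56/3) = 1751*√(50/3) = 1751*(5*√6/3) = 8755*√6/3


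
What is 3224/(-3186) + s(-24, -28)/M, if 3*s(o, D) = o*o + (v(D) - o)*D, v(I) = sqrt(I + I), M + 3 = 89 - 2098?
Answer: -798092/801279 + 14*I*sqrt(14)/1509 ≈ -0.99602 + 0.034714*I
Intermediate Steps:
M = -2012 (M = -3 + (89 - 2098) = -3 - 2009 = -2012)
v(I) = sqrt(2)*sqrt(I) (v(I) = sqrt(2*I) = sqrt(2)*sqrt(I))
s(o, D) = o**2/3 + D*(-o + sqrt(2)*sqrt(D))/3 (s(o, D) = (o*o + (sqrt(2)*sqrt(D) - o)*D)/3 = (o**2 + (-o + sqrt(2)*sqrt(D))*D)/3 = (o**2 + D*(-o + sqrt(2)*sqrt(D)))/3 = o**2/3 + D*(-o + sqrt(2)*sqrt(D))/3)
3224/(-3186) + s(-24, -28)/M = 3224/(-3186) + ((1/3)*(-24)**2 - 1/3*(-28)*(-24) + sqrt(2)*(-28)**(3/2)/3)/(-2012) = 3224*(-1/3186) + ((1/3)*576 - 224 + sqrt(2)*(-56*I*sqrt(7))/3)*(-1/2012) = -1612/1593 + (192 - 224 - 56*I*sqrt(14)/3)*(-1/2012) = -1612/1593 + (-32 - 56*I*sqrt(14)/3)*(-1/2012) = -1612/1593 + (8/503 + 14*I*sqrt(14)/1509) = -798092/801279 + 14*I*sqrt(14)/1509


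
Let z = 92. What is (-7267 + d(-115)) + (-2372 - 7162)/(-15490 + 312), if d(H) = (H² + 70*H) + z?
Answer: -15173233/7589 ≈ -1999.4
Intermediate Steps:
d(H) = 92 + H² + 70*H (d(H) = (H² + 70*H) + 92 = 92 + H² + 70*H)
(-7267 + d(-115)) + (-2372 - 7162)/(-15490 + 312) = (-7267 + (92 + (-115)² + 70*(-115))) + (-2372 - 7162)/(-15490 + 312) = (-7267 + (92 + 13225 - 8050)) - 9534/(-15178) = (-7267 + 5267) - 9534*(-1/15178) = -2000 + 4767/7589 = -15173233/7589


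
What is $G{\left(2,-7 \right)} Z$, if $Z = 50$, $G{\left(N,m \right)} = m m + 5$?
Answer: $2700$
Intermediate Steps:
$G{\left(N,m \right)} = 5 + m^{2}$ ($G{\left(N,m \right)} = m^{2} + 5 = 5 + m^{2}$)
$G{\left(2,-7 \right)} Z = \left(5 + \left(-7\right)^{2}\right) 50 = \left(5 + 49\right) 50 = 54 \cdot 50 = 2700$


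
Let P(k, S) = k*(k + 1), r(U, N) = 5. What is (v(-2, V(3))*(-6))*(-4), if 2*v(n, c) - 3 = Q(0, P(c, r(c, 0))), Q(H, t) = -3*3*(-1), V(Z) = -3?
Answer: 144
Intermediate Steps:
P(k, S) = k*(1 + k)
Q(H, t) = 9 (Q(H, t) = -9*(-1) = 9)
v(n, c) = 6 (v(n, c) = 3/2 + (½)*9 = 3/2 + 9/2 = 6)
(v(-2, V(3))*(-6))*(-4) = (6*(-6))*(-4) = -36*(-4) = 144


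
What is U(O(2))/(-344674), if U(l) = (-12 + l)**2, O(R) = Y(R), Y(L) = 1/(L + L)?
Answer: -2209/5514784 ≈ -0.00040056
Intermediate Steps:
Y(L) = 1/(2*L)
O(R) = 1/(2*R)
U(O(2))/(-344674) = (-12 + (1/2)/2)**2/(-344674) = (-12 + (1/2)*(1/2))**2*(-1/344674) = (-12 + 1/4)**2*(-1/344674) = (-47/4)**2*(-1/344674) = (2209/16)*(-1/344674) = -2209/5514784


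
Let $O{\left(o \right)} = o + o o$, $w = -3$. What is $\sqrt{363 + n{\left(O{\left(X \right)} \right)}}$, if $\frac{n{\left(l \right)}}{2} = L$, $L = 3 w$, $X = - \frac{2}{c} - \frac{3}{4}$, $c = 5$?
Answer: $\sqrt{345} \approx 18.574$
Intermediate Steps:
$X = - \frac{23}{20}$ ($X = - \frac{2}{5} - \frac{3}{4} = - \frac{23}{20} \approx -1.15$)
$L = -9$ ($L = 3 \left(-3\right) = -9$)
$O{\left(o \right)} = o + o^{2}$
$n{\left(l \right)} = -18$ ($n{\left(l \right)} = 2 \left(-9\right) = -18$)
$\sqrt{363 + n{\left(O{\left(X \right)} \right)}} = \sqrt{363 - 18} = \sqrt{345}$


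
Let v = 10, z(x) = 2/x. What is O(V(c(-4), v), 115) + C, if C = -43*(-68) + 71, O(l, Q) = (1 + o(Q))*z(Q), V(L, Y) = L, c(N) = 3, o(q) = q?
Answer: 344657/115 ≈ 2997.0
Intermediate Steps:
O(l, Q) = 2*(1 + Q)/Q (O(l, Q) = (1 + Q)*(2/Q) = 2*(1 + Q)/Q)
C = 2995 (C = 2924 + 71 = 2995)
O(V(c(-4), v), 115) + C = (2 + 2/115) + 2995 = 232/115 + 2995 = 344657/115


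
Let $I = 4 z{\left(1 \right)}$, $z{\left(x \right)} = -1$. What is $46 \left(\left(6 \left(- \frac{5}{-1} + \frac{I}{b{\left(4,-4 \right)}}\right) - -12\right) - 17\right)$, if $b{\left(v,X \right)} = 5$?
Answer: $\frac{4646}{5} \approx 929.2$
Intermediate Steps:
$I = -4$ ($I = 4 \left(-1\right) = -4$)
$46 \left(\left(6 \left(- \frac{5}{-1} + \frac{I}{b{\left(4,-4 \right)}}\right) - -12\right) - 17\right) = 46 \left(\left(6 \left(- \frac{5}{-1} - \frac{4}{5}\right) - -12\right) - 17\right) = 46 \left(\left(6 \left(\left(-5\right) \left(-1\right) - \frac{4}{5}\right) + 12\right) - 17\right) = 46 \left(\left(6 \left(5 - \frac{4}{5}\right) + 12\right) - 17\right) = 46 \left(\left(6 \cdot \frac{21}{5} + 12\right) - 17\right) = 46 \left(\left(\frac{126}{5} + 12\right) - 17\right) = 46 \left(\frac{186}{5} - 17\right) = 46 \cdot \frac{101}{5} = \frac{4646}{5}$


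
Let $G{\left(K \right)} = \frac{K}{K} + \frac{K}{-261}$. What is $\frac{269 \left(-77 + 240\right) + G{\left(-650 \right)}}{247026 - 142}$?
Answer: $\frac{5722489}{32218362} \approx 0.17762$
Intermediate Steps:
$G{\left(K \right)} = 1 - \frac{K}{261}$ ($G{\left(K \right)} = 1 + K \left(- \frac{1}{261}\right) = 1 - \frac{K}{261}$)
$\frac{269 \left(-77 + 240\right) + G{\left(-650 \right)}}{247026 - 142} = \frac{269 \left(-77 + 240\right) + \left(1 - - \frac{650}{261}\right)}{247026 - 142} = \frac{269 \cdot 163 + \left(1 + \frac{650}{261}\right)}{246884} = \left(43847 + \frac{911}{261}\right) \frac{1}{246884} = \frac{11444978}{261} \cdot \frac{1}{246884} = \frac{5722489}{32218362}$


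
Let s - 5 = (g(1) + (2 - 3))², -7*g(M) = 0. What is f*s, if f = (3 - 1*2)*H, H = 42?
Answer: 252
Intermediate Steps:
g(M) = 0 (g(M) = -⅐*0 = 0)
f = 42 (f = (3 - 1*2)*42 = (3 - 2)*42 = 1*42 = 42)
s = 6 (s = 5 + (0 + (2 - 3))² = 5 + (0 - 1)² = 5 + (-1)² = 5 + 1 = 6)
f*s = 42*6 = 252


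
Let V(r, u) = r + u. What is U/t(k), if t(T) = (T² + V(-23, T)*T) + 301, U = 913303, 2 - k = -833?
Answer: 913303/1375546 ≈ 0.66396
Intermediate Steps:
k = 835 (k = 2 - 1*(-833) = 2 + 833 = 835)
t(T) = 301 + T² + T*(-23 + T) (t(T) = (T² + (-23 + T)*T) + 301 = (T² + T*(-23 + T)) + 301 = 301 + T² + T*(-23 + T))
U/t(k) = 913303/(301 + 835² + 835*(-23 + 835)) = 913303/(301 + 697225 + 835*812) = 913303/(301 + 697225 + 678020) = 913303/1375546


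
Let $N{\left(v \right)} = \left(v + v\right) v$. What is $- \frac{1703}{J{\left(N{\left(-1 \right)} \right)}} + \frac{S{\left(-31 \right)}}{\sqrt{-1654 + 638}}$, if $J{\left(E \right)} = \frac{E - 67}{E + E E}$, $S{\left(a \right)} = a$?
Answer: $\frac{786}{5} + \frac{31 i \sqrt{254}}{508} \approx 157.2 + 0.97256 i$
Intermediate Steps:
$N{\left(v \right)} = 2 v^{2}$ ($N{\left(v \right)} = 2 v v = 2 v^{2}$)
$J{\left(E \right)} = \frac{-67 + E}{E + E^{2}}$
$- \frac{1703}{J{\left(N{\left(-1 \right)} \right)}} + \frac{S{\left(-31 \right)}}{\sqrt{-1654 + 638}} = - \frac{1703}{\frac{1}{2 \left(-1\right)^{2}} \frac{1}{1 + 2 \left(-1\right)^{2}} \left(-67 + 2 \left(-1\right)^{2}\right)} - \frac{31}{\sqrt{-1654 + 638}} = - \frac{1703}{\frac{1}{2 \cdot 1} \frac{1}{1 + 2 \cdot 1} \left(-67 + 2 \cdot 1\right)} - \frac{31}{\sqrt{-1016}} = - \frac{1703}{\frac{1}{2} \frac{1}{1 + 2} \left(-67 + 2\right)} - \frac{31}{2 i \sqrt{254}} = - \frac{1703}{\frac{1}{2} \cdot \frac{1}{3} \left(-65\right)} - 31 \left(- \frac{i \sqrt{254}}{508}\right) = - \frac{1703}{\frac{1}{2} \cdot \frac{1}{3} \left(-65\right)} + \frac{31 i \sqrt{254}}{508} = - \frac{1703}{- \frac{65}{6}} + \frac{31 i \sqrt{254}}{508} = \left(-1703\right) \left(- \frac{6}{65}\right) + \frac{31 i \sqrt{254}}{508} = \frac{786}{5} + \frac{31 i \sqrt{254}}{508}$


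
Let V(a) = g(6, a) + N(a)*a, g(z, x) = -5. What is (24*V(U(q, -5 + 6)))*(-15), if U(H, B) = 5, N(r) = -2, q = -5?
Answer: 5400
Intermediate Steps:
V(a) = -5 - 2*a
(24*V(U(q, -5 + 6)))*(-15) = (24*(-5 - 2*5))*(-15) = (24*(-5 - 10))*(-15) = (24*(-15))*(-15) = -360*(-15) = 5400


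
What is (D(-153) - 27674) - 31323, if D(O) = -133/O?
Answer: -9026408/153 ≈ -58996.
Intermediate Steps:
(D(-153) - 27674) - 31323 = (-133/(-153) - 27674) - 31323 = (-133*(-1/153) - 27674) - 31323 = (133/153 - 27674) - 31323 = -4233989/153 - 31323 = -9026408/153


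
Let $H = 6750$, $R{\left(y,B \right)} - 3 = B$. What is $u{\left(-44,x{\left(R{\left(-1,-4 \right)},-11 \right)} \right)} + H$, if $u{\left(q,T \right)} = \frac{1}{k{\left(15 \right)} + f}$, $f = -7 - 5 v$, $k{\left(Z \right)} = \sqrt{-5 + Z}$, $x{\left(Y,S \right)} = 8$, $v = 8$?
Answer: $\frac{14843203}{2199} - \frac{\sqrt{10}}{2199} \approx 6750.0$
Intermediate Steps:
$R{\left(y,B \right)} = 3 + B$
$f = -47$ ($f = -7 - 40 = -47$)
$u{\left(q,T \right)} = \frac{1}{-47 + \sqrt{10}}$ ($u{\left(q,T \right)} = \frac{1}{\sqrt{-5 + 15} - 47} = \frac{1}{\sqrt{10} - 47} = \frac{1}{-47 + \sqrt{10}}$)
$u{\left(-44,x{\left(R{\left(-1,-4 \right)},-11 \right)} \right)} + H = \left(- \frac{47}{2199} - \frac{\sqrt{10}}{2199}\right) + 6750 = \frac{14843203}{2199} - \frac{\sqrt{10}}{2199}$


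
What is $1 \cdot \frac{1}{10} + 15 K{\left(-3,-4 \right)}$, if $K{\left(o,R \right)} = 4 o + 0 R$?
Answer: $- \frac{1799}{10} \approx -179.9$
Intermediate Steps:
$K{\left(o,R \right)} = 4 o$ ($K{\left(o,R \right)} = 4 o + 0 = 4 o$)
$1 \cdot \frac{1}{10} + 15 K{\left(-3,-4 \right)} = 1 \cdot \frac{1}{10} + 15 \cdot 4 \left(-3\right) = 1 \cdot \frac{1}{10} + 15 \left(-12\right) = \frac{1}{10} - 180 = - \frac{1799}{10}$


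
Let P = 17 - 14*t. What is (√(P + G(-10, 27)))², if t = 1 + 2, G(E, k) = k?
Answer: 2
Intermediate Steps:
t = 3
P = -25 (P = 17 - 14*3 = 17 - 42 = -25)
(√(P + G(-10, 27)))² = (√(-25 + 27))² = (√2)² = 2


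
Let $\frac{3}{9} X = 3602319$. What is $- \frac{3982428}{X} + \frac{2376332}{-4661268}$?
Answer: $- \frac{1229002276123}{1399281190041} \approx -0.87831$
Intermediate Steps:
$X = 10806957$ ($X = 3 \cdot 3602319 = 10806957$)
$- \frac{3982428}{X} + \frac{2376332}{-4661268} = - \frac{3982428}{10806957} + \frac{2376332}{-4661268} = \left(-3982428\right) \frac{1}{10806957} + 2376332 \left(- \frac{1}{4661268}\right) = - \frac{442492}{1200773} - \frac{594083}{1165317} = - \frac{1229002276123}{1399281190041}$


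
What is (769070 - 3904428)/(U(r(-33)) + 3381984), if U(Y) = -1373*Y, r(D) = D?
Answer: -3135358/3427293 ≈ -0.91482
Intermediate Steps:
(769070 - 3904428)/(U(r(-33)) + 3381984) = (769070 - 3904428)/(-1373*(-33) + 3381984) = -3135358/(45309 + 3381984) = -3135358/3427293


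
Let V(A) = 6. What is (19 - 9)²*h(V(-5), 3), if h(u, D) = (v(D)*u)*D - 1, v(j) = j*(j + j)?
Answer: 32300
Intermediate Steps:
v(j) = 2*j² (v(j) = j*(2*j) = 2*j²)
h(u, D) = -1 + 2*u*D³ (h(u, D) = ((2*D²)*u)*D - 1 = (2*u*D²)*D - 1 = 2*u*D³ - 1 = -1 + 2*u*D³)
(19 - 9)²*h(V(-5), 3) = (19 - 9)²*(-1 + 2*6*3³) = 10²*(-1 + 2*6*27) = 100*(-1 + 324) = 100*323 = 32300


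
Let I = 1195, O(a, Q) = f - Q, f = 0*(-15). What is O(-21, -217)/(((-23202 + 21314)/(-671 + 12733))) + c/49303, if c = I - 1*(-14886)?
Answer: -64508986817/46542032 ≈ -1386.0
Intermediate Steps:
f = 0
O(a, Q) = -Q (O(a, Q) = 0 - Q = -Q)
c = 16081 (c = 1195 - 1*(-14886) = 1195 + 14886 = 16081)
O(-21, -217)/(((-23202 + 21314)/(-671 + 12733))) + c/49303 = (-1*(-217))/(((-23202 + 21314)/(-671 + 12733))) + 16081/49303 = 217/((-1888/12062)) + 16081*(1/49303) = 217/((-1888*1/12062)) + 16081/49303 = 217/(-944/6031) + 16081/49303 = 217*(-6031/944) + 16081/49303 = -1308727/944 + 16081/49303 = -64508986817/46542032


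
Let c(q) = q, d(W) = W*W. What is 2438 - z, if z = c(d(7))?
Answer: 2389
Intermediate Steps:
d(W) = W²
z = 49 (z = 7² = 49)
2438 - z = 2438 - 1*49 = 2438 - 49 = 2389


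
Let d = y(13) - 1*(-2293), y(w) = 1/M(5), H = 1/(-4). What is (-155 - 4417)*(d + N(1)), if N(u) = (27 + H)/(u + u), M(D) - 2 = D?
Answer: -147635595/14 ≈ -1.0545e+7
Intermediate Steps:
M(D) = 2 + D
H = -¼ ≈ -0.25000
y(w) = ⅐ (y(w) = 1/(2 + 5) = 1/7 = ⅐)
N(u) = 107/(8*u) (N(u) = (27 - ¼)/(u + u) = 107/(4*((2*u))) = 107*(1/(2*u))/4 = 107/(8*u))
d = 16052/7 (d = ⅐ - 1*(-2293) = ⅐ + 2293 = 16052/7 ≈ 2293.1)
(-155 - 4417)*(d + N(1)) = (-155 - 4417)*(16052/7 + (107/8)/1) = -4572*(16052/7 + (107/8)*1) = -4572*(16052/7 + 107/8) = -4572*129165/56 = -147635595/14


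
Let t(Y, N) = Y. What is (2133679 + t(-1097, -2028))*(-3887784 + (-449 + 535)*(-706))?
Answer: -8420500027000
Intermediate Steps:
(2133679 + t(-1097, -2028))*(-3887784 + (-449 + 535)*(-706)) = (2133679 - 1097)*(-3887784 + (-449 + 535)*(-706)) = 2132582*(-3887784 + 86*(-706)) = 2132582*(-3887784 - 60716) = 2132582*(-3948500) = -8420500027000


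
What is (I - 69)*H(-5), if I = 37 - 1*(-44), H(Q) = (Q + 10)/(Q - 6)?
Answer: -60/11 ≈ -5.4545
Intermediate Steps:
H(Q) = (10 + Q)/(-6 + Q)
I = 81 (I = 37 + 44 = 81)
(I - 69)*H(-5) = (81 - 69)*((10 - 5)/(-6 - 5)) = 12*(5/(-11)) = 12*(-1/11*5) = 12*(-5/11) = -60/11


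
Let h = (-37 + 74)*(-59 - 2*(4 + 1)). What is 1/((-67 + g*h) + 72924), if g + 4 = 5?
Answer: 1/70304 ≈ 1.4224e-5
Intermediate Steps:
g = 1 (g = -4 + 5 = 1)
h = -2553 (h = 37*(-59 - 2*5) = 37*(-59 - 10) = 37*(-69) = -2553)
1/((-67 + g*h) + 72924) = 1/((-67 + 1*(-2553)) + 72924) = 1/((-67 - 2553) + 72924) = 1/(-2620 + 72924) = 1/70304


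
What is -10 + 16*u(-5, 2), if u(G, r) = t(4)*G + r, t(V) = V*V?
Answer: -1258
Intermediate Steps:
t(V) = V²
u(G, r) = r + 16*G (u(G, r) = 4²*G + r = 16*G + r = r + 16*G)
-10 + 16*u(-5, 2) = -10 + 16*(2 + 16*(-5)) = -10 + 16*(2 - 80) = -10 + 16*(-78) = -10 - 1248 = -1258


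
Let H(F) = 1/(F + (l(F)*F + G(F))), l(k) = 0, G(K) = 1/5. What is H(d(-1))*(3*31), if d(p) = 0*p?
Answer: 465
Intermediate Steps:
G(K) = 1/5
d(p) = 0
H(F) = 1/(1/5 + F) (H(F) = 1/(F + (0*F + 1/5)) = 1/(F + (0 + 1/5)) = 1/(F + 1/5) = 1/(1/5 + F))
H(d(-1))*(3*31) = (5/(1 + 5*0))*(3*31) = (5/(1 + 0))*93 = (5/1)*93 = (5*1)*93 = 5*93 = 465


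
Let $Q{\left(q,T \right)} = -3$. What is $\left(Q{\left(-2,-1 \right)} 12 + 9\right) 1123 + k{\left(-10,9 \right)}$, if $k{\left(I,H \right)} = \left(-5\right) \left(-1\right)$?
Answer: $-30316$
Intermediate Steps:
$k{\left(I,H \right)} = 5$
$\left(Q{\left(-2,-1 \right)} 12 + 9\right) 1123 + k{\left(-10,9 \right)} = \left(\left(-3\right) 12 + 9\right) 1123 + 5 = \left(-36 + 9\right) 1123 + 5 = \left(-27\right) 1123 + 5 = -30321 + 5 = -30316$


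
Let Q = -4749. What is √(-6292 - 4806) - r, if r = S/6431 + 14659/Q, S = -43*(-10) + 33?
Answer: 92073242/30540819 + I*√11098 ≈ 3.0148 + 105.35*I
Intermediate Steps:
S = 463 (S = 430 + 33 = 463)
r = -92073242/30540819 (r = 463/6431 + 14659/(-4749) = 463*(1/6431) + 14659*(-1/4749) = 463/6431 - 14659/4749 = -92073242/30540819 ≈ -3.0148)
√(-6292 - 4806) - r = √(-6292 - 4806) - 1*(-92073242/30540819) = √(-11098) + 92073242/30540819 = I*√11098 + 92073242/30540819 = 92073242/30540819 + I*√11098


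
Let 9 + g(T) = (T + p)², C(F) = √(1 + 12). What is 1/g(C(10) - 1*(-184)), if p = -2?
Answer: 4141/136967742 - 91*√13/273935484 ≈ 2.9036e-5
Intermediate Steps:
C(F) = √13
g(T) = -9 + (-2 + T)² (g(T) = -9 + (T - 2)² = -9 + (-2 + T)²)
1/g(C(10) - 1*(-184)) = 1/(-9 + (-2 + (√13 - 1*(-184)))²) = 1/(-9 + (-2 + (√13 + 184))²) = 1/(-9 + (-2 + (184 + √13))²) = 1/(-9 + (182 + √13)²)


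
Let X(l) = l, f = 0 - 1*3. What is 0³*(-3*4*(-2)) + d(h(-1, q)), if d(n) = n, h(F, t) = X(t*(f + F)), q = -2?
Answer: 8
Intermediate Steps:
f = -3 (f = 0 - 3 = -3)
h(F, t) = t*(-3 + F)
0³*(-3*4*(-2)) + d(h(-1, q)) = 0³*(-3*4*(-2)) - 2*(-3 - 1) = 0*(-12*(-2)) - 2*(-4) = 0*24 + 8 = 0 + 8 = 8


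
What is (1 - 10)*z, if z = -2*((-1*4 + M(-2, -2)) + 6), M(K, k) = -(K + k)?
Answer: 108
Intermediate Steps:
M(K, k) = -K - k
z = -12 (z = -2*((-1*4 + (-1*(-2) - 1*(-2))) + 6) = -2*((-4 + (2 + 2)) + 6) = -2*((-4 + 4) + 6) = -2*(0 + 6) = -2*6 = -12)
(1 - 10)*z = (1 - 10)*(-12) = -9*(-12) = 108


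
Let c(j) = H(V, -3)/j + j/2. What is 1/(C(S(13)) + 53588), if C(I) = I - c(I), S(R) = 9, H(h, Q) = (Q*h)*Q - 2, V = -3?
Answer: 18/964723 ≈ 1.8658e-5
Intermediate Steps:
H(h, Q) = -2 + h*Q**2 (H(h, Q) = h*Q**2 - 2 = -2 + h*Q**2)
c(j) = j/2 - 29/j (c(j) = (-2 - 3*(-3)**2)/j + j/2 = (-2 - 3*9)/j + j*(1/2) = (-2 - 27)/j + j/2 = -29/j + j/2 = j/2 - 29/j)
C(I) = I/2 + 29/I (C(I) = I - (I/2 - 29/I) = I + (29/I - I/2) = I/2 + 29/I)
1/(C(S(13)) + 53588) = 1/(((1/2)*9 + 29/9) + 53588) = 1/((9/2 + 29*(1/9)) + 53588) = 1/((9/2 + 29/9) + 53588) = 1/(139/18 + 53588) = 1/(964723/18) = 18/964723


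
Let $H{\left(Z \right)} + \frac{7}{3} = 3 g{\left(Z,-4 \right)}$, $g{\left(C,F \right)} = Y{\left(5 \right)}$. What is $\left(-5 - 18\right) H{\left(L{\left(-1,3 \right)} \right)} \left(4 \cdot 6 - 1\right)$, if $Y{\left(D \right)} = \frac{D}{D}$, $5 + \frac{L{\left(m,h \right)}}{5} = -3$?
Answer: $- \frac{1058}{3} \approx -352.67$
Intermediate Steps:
$L{\left(m,h \right)} = -40$ ($L{\left(m,h \right)} = -25 + 5 \left(-3\right) = -25 - 15 = -40$)
$Y{\left(D \right)} = 1$
$g{\left(C,F \right)} = 1$
$H{\left(Z \right)} = \frac{2}{3}$ ($H{\left(Z \right)} = - \frac{7}{3} + 3 \cdot 1 = - \frac{7}{3} + 3 = \frac{2}{3}$)
$\left(-5 - 18\right) H{\left(L{\left(-1,3 \right)} \right)} \left(4 \cdot 6 - 1\right) = \left(-5 - 18\right) \frac{2}{3} \left(4 \cdot 6 - 1\right) = \left(-5 - 18\right) \frac{2}{3} \left(24 - 1\right) = \left(-23\right) \frac{2}{3} \cdot 23 = \left(- \frac{46}{3}\right) 23 = - \frac{1058}{3}$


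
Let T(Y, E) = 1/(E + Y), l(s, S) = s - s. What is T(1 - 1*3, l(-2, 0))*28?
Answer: -14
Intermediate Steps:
l(s, S) = 0
T(1 - 1*3, l(-2, 0))*28 = 28/(0 + (1 - 1*3)) = 28/(0 + (1 - 3)) = 28/(0 - 2) = 28/(-2) = -½*28 = -14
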